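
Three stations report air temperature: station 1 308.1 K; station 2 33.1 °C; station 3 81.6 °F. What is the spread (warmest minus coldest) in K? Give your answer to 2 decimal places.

station 1: 308.1 K = 34.950 °C.
station 3: 81.6 °F = 27.556 °C.
Spread: 34.950 − 27.556 = 7.394 °C.

7.39 K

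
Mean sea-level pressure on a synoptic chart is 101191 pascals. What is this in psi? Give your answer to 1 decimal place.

14.7 psi

1 Pa = 0.000145038 psi, so 101191 × 0.000145038 = 14.7 psi.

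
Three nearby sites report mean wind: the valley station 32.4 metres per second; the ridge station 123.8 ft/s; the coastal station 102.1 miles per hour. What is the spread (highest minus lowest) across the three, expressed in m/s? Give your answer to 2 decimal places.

the ridge station: 123.8 ft/s = 37.7342 m/s.
the coastal station: 102.1 mph = 45.6428 m/s.
Spread: 45.6428 − 32.4000 = 13.24 m/s.

13.24 m/s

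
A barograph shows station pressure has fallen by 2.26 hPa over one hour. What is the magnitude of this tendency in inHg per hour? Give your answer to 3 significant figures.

2.26 hPa / 1 h × 0.02953 inHg/hPa = 0.0667 inHg/h.

0.0667 inHg per hour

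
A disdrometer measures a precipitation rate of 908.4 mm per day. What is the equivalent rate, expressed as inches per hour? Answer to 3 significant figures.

1.49 in/hour

908.4 mm/day × 0.0393701 in/mm × 0.0416667 day/hour = 1.49 in/hour.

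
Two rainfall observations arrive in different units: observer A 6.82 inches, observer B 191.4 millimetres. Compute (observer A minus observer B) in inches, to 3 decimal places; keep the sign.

observer B: 191.4 mm = 7.53543 in.
Difference: 6.82000 − 7.53543 = -0.715 in.

-0.715 in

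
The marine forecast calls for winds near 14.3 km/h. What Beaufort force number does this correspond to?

14.3 km/h = 4.0 m/s, which is Beaufort 3 (gentle breeze, 3.4–5.4 m/s).

Beaufort force 3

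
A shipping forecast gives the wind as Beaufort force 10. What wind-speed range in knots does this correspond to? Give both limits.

Beaufort 10 (storm) spans 48–55 knots.

48 to 55 kt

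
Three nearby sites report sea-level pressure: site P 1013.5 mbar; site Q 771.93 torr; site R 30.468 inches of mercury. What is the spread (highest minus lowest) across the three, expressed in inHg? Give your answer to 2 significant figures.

site P: 1013.5 mb = 29.9286 inHg.
site Q: 771.93 mmHg = 30.3909 inHg.
Spread: 30.4680 − 29.9286 = 0.54 inHg.

0.54 inHg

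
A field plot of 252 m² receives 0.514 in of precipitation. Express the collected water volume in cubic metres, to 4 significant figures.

3.290 cubic metres

Depth: 0.514 in × 25.4 = 13.0556 mm.
1 mm over 1 m² is 1 L, so volume = 13.0556 × 252 = 3290.0112 L = 3.290 m³.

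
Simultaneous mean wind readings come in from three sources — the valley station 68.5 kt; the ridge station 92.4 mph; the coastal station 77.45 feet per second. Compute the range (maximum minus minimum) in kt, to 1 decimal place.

the ridge station: 92.4 mph = 80.293 kt.
the coastal station: 77.45 ft/s = 45.888 kt.
Spread: 80.293 − 45.888 = 34.4 kt.

34.4 kt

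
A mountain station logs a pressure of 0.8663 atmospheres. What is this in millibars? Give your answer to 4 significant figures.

877.8 mb

1 atm = 1013.25 mb, so 0.8663 × 1013.25 = 877.8 mb.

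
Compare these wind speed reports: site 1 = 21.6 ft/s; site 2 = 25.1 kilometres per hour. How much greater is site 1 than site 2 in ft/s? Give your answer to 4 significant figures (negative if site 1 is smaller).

site 2: 25.1 km/h = 22.87474 ft/s.
Difference: 21.60000 − 22.87474 = -1.275 ft/s.

-1.275 ft/s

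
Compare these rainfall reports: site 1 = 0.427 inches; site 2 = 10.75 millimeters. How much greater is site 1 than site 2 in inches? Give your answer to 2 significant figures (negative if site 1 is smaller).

0.0038 in

site 2: 10.75 mm = 0.423228 in.
Difference: 0.427000 − 0.423228 = 0.0038 in.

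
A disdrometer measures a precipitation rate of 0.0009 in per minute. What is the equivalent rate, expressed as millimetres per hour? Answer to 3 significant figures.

0.0009 in/minute × 25.4 mm/in × 60 minute/hour = 1.37 mm/hour.

1.37 mm/hour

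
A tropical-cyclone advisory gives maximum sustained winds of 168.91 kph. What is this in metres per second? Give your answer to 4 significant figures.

1 km/h = 0.277778 m/s, so 168.91 × 0.277778 = 46.92 m/s.

46.92 m/s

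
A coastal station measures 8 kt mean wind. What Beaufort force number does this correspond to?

Beaufort force 3

8 kt lies in the Beaufort 3 band (gentle breeze, 7–10 kt).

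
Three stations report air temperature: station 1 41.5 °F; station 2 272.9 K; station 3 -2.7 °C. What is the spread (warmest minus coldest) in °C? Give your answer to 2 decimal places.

station 1: 41.5 °F = 5.278 °C.
station 2: 272.9 K = -0.250 °C.
Spread: 5.278 − (-2.700) = 7.978 °C.

7.98 °C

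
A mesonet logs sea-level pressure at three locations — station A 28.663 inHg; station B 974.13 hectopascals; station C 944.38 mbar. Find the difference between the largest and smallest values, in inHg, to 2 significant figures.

station B: 974.13 hPa = 28.7660 inHg.
station C: 944.38 mb = 27.8875 inHg.
Spread: 28.7660 − 27.8875 = 0.88 inHg.

0.88 inHg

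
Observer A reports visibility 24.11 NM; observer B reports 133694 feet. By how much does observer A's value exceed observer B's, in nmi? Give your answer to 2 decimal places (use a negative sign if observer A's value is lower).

observer B: 133694 ft = 22.0032 nmi.
Difference: 24.1100 − 22.0032 = 2.11 nmi.

2.11 nmi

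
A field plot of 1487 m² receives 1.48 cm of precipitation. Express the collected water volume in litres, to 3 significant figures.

Depth: 1.48 cm × 10 = 14.8 mm.
1 mm over 1 m² is 1 L, so volume = 14.8 × 1487 = 22007.6 L ≈ 22000 L.

22000 litres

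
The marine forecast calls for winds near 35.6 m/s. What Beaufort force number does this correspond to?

Beaufort force 12

35.6 m/s lies in the Beaufort 12 band (hurricane force, ≥32.7 m/s).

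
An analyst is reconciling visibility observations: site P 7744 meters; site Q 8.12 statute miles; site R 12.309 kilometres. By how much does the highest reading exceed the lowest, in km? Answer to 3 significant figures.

5.32 km

site P: 7744 m = 7.7440 km.
site Q: 8.12 SM = 13.0679 km.
Spread: 13.0679 − 7.7440 = 5.32 km.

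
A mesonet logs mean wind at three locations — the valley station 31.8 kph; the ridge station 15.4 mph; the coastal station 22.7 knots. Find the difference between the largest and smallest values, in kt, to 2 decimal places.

9.32 kt

the valley station: 31.8 km/h = 17.1706 kt.
the ridge station: 15.4 mph = 13.3822 kt.
Spread: 22.7000 − 13.3822 = 9.32 kt.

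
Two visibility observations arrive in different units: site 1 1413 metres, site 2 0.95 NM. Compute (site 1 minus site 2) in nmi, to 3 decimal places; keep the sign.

-0.187 nmi

site 1: 1413 m = 0.76296 nmi.
Difference: 0.76296 − 0.95000 = -0.187 nmi.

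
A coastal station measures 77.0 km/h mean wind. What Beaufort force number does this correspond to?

Beaufort force 9

77.0 km/h = 21.4 m/s, which is Beaufort 9 (strong gale, 20.8–24.4 m/s).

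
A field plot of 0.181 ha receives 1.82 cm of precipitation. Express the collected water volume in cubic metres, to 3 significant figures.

32.9 cubic metres

Depth: 1.82 cm × 10 = 18.2 mm.
Area: 0.181 ha = 1810 m².
1 mm over 1 m² is 1 L, so volume = 18.2 × 1810 = 32942 L = 32.9 m³.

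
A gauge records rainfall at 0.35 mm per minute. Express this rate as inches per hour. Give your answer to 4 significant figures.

0.35 mm/minute × 0.0393701 in/mm × 60 minute/hour = 0.8268 in/hour.

0.8268 in/hour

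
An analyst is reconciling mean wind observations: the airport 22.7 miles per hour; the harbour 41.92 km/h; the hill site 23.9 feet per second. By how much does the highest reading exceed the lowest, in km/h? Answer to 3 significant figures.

15.7 km/h

the airport: 22.7 mph = 36.532 km/h.
the hill site: 23.9 ft/s = 26.225 km/h.
Spread: 41.920 − 26.225 = 15.7 km/h.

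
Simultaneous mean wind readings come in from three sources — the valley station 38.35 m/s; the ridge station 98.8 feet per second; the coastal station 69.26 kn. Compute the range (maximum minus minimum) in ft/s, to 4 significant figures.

the valley station: 38.35 m/s = 125.8202 ft/s.
the coastal station: 69.26 kt = 116.8977 ft/s.
Spread: 125.8202 − 98.8000 = 27.02 ft/s.

27.02 ft/s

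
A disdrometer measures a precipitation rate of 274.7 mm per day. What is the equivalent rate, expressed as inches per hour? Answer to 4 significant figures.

0.4506 in/hour

274.7 mm/day × 0.0393701 in/mm × 0.0416667 day/hour = 0.4506 in/hour.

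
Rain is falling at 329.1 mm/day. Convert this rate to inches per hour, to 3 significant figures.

0.540 in/hour

329.1 mm/day × 0.0393701 in/mm × 0.0416667 day/hour = 0.540 in/hour.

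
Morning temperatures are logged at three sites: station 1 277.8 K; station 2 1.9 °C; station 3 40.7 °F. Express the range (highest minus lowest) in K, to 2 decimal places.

2.93 K

station 1: 277.8 K = 4.650 °C.
station 3: 40.7 °F = 4.833 °C.
Spread: 4.833 − 1.900 = 2.933 °C.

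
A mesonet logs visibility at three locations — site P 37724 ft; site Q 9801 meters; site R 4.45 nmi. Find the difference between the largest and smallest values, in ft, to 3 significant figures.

10700 ft

site Q: 9801 m = 32155.51 ft.
site R: 4.45 nmi = 27038.71 ft.
Spread: 37724.00 − 27038.71 = 10700 ft.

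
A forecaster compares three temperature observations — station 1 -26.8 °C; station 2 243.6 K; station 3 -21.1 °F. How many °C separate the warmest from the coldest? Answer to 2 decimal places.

2.75 °C

station 2: 243.6 K = -29.550 °C.
station 3: -21.1 °F = -29.500 °C.
Spread: (-26.800) − (-29.550) = 2.750 °C.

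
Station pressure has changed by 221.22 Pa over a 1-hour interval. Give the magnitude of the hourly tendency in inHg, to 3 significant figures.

0.0653 inHg per hour

221.22 Pa / 1 h × 0.0002953 inHg/Pa = 0.0653 inHg/h.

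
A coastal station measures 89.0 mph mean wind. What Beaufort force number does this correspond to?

89.0 mph = 39.8 m/s, which is Beaufort 12 (hurricane force, ≥32.7 m/s).

Beaufort force 12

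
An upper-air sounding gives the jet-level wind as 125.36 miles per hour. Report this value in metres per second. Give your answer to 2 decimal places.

56.04 m/s

1 mph = 0.44704 m/s, so 125.36 × 0.44704 = 56.04 m/s.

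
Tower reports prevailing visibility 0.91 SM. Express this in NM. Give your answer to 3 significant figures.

1 SM = 0.868976 nmi, so 0.91 × 0.868976 = 0.791 nmi.

0.791 nmi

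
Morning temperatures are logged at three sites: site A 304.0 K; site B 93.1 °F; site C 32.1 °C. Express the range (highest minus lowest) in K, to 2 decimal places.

site A: 304.0 K = 30.850 °C.
site B: 93.1 °F = 33.944 °C.
Spread: 33.944 − 30.850 = 3.094 °C.

3.09 K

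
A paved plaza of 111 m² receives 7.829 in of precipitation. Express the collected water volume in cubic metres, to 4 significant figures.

Depth: 7.829 in × 25.4 = 198.8566 mm.
1 mm over 1 m² is 1 L, so volume = 198.8566 × 111 = 22073.083 L = 22.07 m³.

22.07 cubic metres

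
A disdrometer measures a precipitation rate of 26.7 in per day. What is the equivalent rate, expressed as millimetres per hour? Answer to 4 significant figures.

28.26 mm/hour

26.7 in/day × 25.4 mm/in × 0.0416667 day/hour = 28.26 mm/hour.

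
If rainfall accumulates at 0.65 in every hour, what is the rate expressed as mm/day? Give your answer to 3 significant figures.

0.65 in/hour × 25.4 mm/in × 24 hour/day = 396 mm/day.

396 mm/day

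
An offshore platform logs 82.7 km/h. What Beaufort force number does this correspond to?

Beaufort force 9

82.7 km/h = 23.0 m/s, which is Beaufort 9 (strong gale, 20.8–24.4 m/s).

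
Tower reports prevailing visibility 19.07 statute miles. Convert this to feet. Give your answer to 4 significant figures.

1 SM = 5280 ft, so 19.07 × 5280 = 100700 ft.

100700 ft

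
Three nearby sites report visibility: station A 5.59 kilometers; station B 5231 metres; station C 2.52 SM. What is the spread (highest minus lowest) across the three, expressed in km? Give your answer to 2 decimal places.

1.53 km

station B: 5231 m = 5.2310 km.
station C: 2.52 SM = 4.0555 km.
Spread: 5.5900 − 4.0555 = 1.53 km.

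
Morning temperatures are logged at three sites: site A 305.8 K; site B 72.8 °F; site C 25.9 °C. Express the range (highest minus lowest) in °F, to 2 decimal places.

17.97 °F

site A: 305.8 K = 32.650 °C.
site B: 72.8 °F = 22.667 °C.
Spread: 32.650 − 22.667 = 9.983 °C = 17.97 °F.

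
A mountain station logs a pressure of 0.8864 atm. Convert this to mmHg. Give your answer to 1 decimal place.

1 atm = 760 mmHg, so 0.8864 × 760 = 673.7 mmHg.

673.7 mmHg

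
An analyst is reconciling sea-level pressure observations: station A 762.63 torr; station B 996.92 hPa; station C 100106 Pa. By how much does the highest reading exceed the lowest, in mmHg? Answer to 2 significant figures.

station B: 996.92 hPa = 747.75 mmHg.
station C: 100106 Pa = 750.86 mmHg.
Spread: 762.63 − 747.75 = 15 mmHg.

15 mmHg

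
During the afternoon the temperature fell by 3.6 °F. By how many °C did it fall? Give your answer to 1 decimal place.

2.0 °C

For a temperature change the 32° offset cancels: Δ°C = 3.6 × 0.5556 = 2.0 °C.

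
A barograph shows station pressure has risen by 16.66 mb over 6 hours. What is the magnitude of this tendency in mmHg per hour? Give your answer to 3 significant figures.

16.66 mb / 6 h × 0.750062 mmHg/mb = 2.08 mmHg/h.

2.08 mmHg per hour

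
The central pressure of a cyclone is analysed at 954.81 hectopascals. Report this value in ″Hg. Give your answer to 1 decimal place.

28.2 inHg

1 hPa = 0.02953 inHg, so 954.81 × 0.02953 = 28.2 inHg.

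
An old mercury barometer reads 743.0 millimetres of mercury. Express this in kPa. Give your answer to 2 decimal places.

99.06 kPa

1 mmHg = 0.133322 kPa, so 743.0 × 0.133322 = 99.06 kPa.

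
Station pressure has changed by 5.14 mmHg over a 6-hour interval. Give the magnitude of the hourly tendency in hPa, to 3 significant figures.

5.14 mmHg / 6 h × 1.33322 hPa/mmHg = 1.14 hPa/h.

1.14 hPa per hour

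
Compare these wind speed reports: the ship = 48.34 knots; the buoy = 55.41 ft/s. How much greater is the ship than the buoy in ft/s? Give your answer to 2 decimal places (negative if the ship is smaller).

the ship: 48.34 kt = 81.5887 ft/s.
Difference: 81.5887 − 55.4100 = 26.18 ft/s.

26.18 ft/s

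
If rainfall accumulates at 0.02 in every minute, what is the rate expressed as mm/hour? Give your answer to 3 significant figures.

0.02 in/minute × 25.4 mm/in × 60 minute/hour = 30.5 mm/hour.

30.5 mm/hour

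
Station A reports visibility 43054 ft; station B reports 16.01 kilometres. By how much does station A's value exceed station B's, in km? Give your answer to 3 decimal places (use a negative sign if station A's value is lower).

station A: 43054 ft = 13.12286 km.
Difference: 13.12286 − 16.01000 = -2.887 km.

-2.887 km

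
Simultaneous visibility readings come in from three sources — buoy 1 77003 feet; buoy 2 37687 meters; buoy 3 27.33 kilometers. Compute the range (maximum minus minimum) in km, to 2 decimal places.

14.22 km

buoy 1: 77003 ft = 23.4705 km.
buoy 2: 37687 m = 37.6870 km.
Spread: 37.6870 − 23.4705 = 14.22 km.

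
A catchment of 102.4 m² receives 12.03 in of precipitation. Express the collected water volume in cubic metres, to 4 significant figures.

Depth: 12.03 in × 25.4 = 305.562 mm.
1 mm over 1 m² is 1 L, so volume = 305.562 × 102.4 = 31289.549 L = 31.29 m³.

31.29 cubic metres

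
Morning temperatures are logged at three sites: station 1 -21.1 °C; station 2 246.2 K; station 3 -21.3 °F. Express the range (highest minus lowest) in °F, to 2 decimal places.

15.32 °F

station 2: 246.2 K = -26.950 °C.
station 3: -21.3 °F = -29.611 °C.
Spread: (-21.100) − (-29.611) = 8.511 °C = 15.32 °F.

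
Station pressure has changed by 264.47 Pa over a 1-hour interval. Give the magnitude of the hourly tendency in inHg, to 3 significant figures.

0.0781 inHg per hour

264.47 Pa / 1 h × 0.0002953 inHg/Pa = 0.0781 inHg/h.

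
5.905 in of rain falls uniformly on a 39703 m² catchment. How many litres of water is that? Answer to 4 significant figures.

Depth: 5.905 in × 25.4 = 149.987 mm.
1 mm over 1 m² is 1 L, so volume = 149.987 × 39703 = 5954933.9 L ≈ 5955000 L.

5955000 litres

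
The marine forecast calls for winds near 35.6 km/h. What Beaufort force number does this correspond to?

35.6 km/h = 9.9 m/s, which is Beaufort 5 (fresh breeze, 8.0–10.7 m/s).

Beaufort force 5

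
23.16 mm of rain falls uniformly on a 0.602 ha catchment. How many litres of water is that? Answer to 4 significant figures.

Area: 0.602 ha = 6020 m².
1 mm over 1 m² is 1 L, so volume = 23.16 × 6020 = 139423.2 L ≈ 139400 L.

139400 litres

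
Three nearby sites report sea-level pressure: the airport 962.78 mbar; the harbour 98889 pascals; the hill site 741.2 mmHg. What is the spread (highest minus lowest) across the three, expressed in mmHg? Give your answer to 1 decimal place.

19.6 mmHg

the airport: 962.78 mb = 722.144 mmHg.
the harbour: 98889 Pa = 741.728 mmHg.
Spread: 741.728 − 722.144 = 19.6 mmHg.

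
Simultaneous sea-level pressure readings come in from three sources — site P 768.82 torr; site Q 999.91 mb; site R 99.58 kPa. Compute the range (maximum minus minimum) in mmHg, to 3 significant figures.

site Q: 999.91 mb = 749.994 mmHg.
site R: 99.58 kPa = 746.911 mmHg.
Spread: 768.820 − 746.911 = 21.9 mmHg.

21.9 mmHg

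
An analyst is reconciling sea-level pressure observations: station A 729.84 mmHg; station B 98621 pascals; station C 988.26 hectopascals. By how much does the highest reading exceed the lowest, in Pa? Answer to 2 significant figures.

station A: 729.84 mmHg = 97304.01 Pa.
station C: 988.26 hPa = 98826.00 Pa.
Spread: 98826.00 − 97304.01 = 1500 Pa.

1500 Pa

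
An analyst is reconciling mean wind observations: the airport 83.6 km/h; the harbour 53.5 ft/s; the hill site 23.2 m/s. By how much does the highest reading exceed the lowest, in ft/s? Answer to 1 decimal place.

the airport: 83.6 km/h = 76.188 ft/s.
the hill site: 23.2 m/s = 76.115 ft/s.
Spread: 76.188 − 53.500 = 22.7 ft/s.

22.7 ft/s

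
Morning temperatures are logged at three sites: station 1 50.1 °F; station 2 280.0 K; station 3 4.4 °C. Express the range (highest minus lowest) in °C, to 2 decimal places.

station 1: 50.1 °F = 10.056 °C.
station 2: 280.0 K = 6.850 °C.
Spread: 10.056 − 4.400 = 5.656 °C.

5.66 °C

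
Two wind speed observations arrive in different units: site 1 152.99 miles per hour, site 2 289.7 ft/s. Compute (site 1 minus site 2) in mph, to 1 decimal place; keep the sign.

-44.5 mph

site 2: 289.7 ft/s = 197.523 mph.
Difference: 152.990 − 197.523 = -44.5 mph.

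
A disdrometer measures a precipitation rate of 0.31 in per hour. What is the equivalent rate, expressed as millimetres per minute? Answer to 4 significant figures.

0.1312 mm/minute

0.31 in/hour × 25.4 mm/in × 0.0166667 hour/minute = 0.1312 mm/minute.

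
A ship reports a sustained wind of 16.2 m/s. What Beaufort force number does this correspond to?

16.2 m/s lies in the Beaufort 7 band (near gale, 13.9–17.1 m/s).

Beaufort force 7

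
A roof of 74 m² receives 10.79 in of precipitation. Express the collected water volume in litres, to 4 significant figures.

20280 litres

Depth: 10.79 in × 25.4 = 274.066 mm.
1 mm over 1 m² is 1 L, so volume = 274.066 × 74 = 20280.884 L ≈ 20280 L.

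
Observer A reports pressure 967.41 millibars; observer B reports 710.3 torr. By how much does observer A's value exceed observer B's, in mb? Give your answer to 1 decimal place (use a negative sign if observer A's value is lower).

20.4 mb

observer B: 710.3 mmHg = 946.989 mb.
Difference: 967.410 − 946.989 = 20.4 mb.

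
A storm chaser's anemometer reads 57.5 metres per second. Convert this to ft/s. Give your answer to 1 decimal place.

188.6 ft/s

1 m/s = 3.28084 ft/s, so 57.5 × 3.28084 = 188.6 ft/s.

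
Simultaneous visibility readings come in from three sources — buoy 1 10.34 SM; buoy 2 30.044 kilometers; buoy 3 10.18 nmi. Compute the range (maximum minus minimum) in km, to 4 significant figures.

buoy 1: 10.34 SM = 16.6406 km.
buoy 3: 10.18 nmi = 18.8534 km.
Spread: 30.0440 − 16.6406 = 13.40 km.

13.40 km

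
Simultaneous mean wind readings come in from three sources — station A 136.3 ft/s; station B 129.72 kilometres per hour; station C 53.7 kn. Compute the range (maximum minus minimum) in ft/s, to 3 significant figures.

station B: 129.72 km/h = 118.220 ft/s.
station C: 53.7 kt = 90.635 ft/s.
Spread: 136.300 − 90.635 = 45.7 ft/s.

45.7 ft/s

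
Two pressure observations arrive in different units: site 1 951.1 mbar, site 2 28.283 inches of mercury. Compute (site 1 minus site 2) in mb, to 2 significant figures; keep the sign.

site 2: 28.283 inHg = 957.772 mb.
Difference: 951.100 − 957.772 = -6.7 mb.

-6.7 mb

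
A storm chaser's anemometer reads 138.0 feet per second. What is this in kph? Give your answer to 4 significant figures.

151.4 km/h

1 ft/s = 1.09728 km/h, so 138.0 × 1.09728 = 151.4 km/h.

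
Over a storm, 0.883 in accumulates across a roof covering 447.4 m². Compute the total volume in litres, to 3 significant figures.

Depth: 0.883 in × 25.4 = 22.4282 mm.
1 mm over 1 m² is 1 L, so volume = 22.4282 × 447.4 = 10034.377 L ≈ 10000 L.

10000 litres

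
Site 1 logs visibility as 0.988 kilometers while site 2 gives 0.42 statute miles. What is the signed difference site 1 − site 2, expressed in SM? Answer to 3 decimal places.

0.194 SM

site 1: 0.988 km = 0.61391 SM.
Difference: 0.61391 − 0.42000 = 0.194 SM.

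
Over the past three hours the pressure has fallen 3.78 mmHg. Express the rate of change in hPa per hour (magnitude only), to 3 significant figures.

3.78 mmHg / 3 h × 1.33322 hPa/mmHg = 1.68 hPa/h.

1.68 hPa per hour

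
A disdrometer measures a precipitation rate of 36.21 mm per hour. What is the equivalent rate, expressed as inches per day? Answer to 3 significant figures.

34.2 in/day

36.21 mm/hour × 0.0393701 in/mm × 24 hour/day = 34.2 in/day.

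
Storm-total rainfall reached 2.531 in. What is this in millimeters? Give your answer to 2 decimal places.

1 in = 25.4 mm, so 2.531 × 25.4 = 64.29 mm.

64.29 mm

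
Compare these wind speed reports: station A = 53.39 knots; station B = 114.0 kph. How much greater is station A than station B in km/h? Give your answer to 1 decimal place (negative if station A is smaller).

station A: 53.39 kt = 98.878 km/h.
Difference: 98.878 − 114.000 = -15.1 km/h.

-15.1 km/h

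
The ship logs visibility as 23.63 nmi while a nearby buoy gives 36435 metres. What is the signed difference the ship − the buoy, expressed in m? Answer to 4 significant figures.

the ship: 23.63 nmi = 43762.76 m.
Difference: 43762.76 − 36435.00 = 7328 m.

7328 m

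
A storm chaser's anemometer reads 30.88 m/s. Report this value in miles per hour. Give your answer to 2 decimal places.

69.08 mph

1 m/s = 2.23694 mph, so 30.88 × 2.23694 = 69.08 mph.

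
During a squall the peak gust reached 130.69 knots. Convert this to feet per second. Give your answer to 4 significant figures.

220.6 ft/s

1 kt = 1.68781 ft/s, so 130.69 × 1.68781 = 220.6 ft/s.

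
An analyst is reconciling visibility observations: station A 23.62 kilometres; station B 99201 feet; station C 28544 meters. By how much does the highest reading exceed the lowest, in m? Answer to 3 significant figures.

6620 m

station A: 23.62 km = 23620.00 m.
station B: 99201 ft = 30236.46 m.
Spread: 30236.46 − 23620.00 = 6620 m.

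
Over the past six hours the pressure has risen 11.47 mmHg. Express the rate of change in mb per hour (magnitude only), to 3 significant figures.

11.47 mmHg / 6 h × 1.33322 mb/mmHg = 2.55 mb/h.

2.55 mb per hour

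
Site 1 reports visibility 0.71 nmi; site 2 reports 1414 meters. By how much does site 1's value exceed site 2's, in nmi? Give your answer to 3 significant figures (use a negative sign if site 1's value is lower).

-0.0535 nmi

site 2: 1414 m = 0.763499 nmi.
Difference: 0.710000 − 0.763499 = -0.0535 nmi.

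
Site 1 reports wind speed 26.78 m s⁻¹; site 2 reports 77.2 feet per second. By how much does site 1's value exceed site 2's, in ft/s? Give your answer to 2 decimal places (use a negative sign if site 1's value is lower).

site 1: 26.78 m/s = 87.8609 ft/s.
Difference: 87.8609 − 77.2000 = 10.66 ft/s.

10.66 ft/s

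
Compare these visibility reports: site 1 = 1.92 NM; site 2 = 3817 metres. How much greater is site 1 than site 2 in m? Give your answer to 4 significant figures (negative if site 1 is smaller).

-261.2 m

site 1: 1.92 nmi = 3555.840 m.
Difference: 3555.840 − 3817.000 = -261.2 m.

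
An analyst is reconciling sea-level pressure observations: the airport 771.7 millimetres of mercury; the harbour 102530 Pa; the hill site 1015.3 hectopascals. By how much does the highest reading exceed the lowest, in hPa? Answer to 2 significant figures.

the airport: 771.7 mmHg = 1028.85 hPa.
the harbour: 102530 Pa = 1025.30 hPa.
Spread: 1028.85 − 1015.30 = 14 hPa.

14 hPa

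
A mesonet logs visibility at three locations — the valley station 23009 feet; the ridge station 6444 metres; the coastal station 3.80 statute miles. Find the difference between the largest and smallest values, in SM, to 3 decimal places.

the valley station: 23009 ft = 4.35777 SM.
the ridge station: 6444 m = 4.00412 SM.
Spread: 4.35777 − 3.80000 = 0.558 SM.

0.558 SM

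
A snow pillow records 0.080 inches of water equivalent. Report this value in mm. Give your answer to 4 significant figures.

1 in = 25.4 mm, so 0.080 × 25.4 = 2.032 mm.

2.032 mm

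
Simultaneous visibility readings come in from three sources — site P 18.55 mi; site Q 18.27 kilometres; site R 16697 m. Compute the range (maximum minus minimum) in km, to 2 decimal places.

13.16 km

site P: 18.55 SM = 29.8533 km.
site R: 16697 m = 16.6970 km.
Spread: 29.8533 − 16.6970 = 13.16 km.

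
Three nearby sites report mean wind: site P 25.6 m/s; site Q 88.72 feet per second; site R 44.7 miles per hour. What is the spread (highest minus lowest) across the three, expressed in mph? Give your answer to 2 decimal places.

site P: 25.6 m/s = 57.2656 mph.
site Q: 88.72 ft/s = 60.4909 mph.
Spread: 60.4909 − 44.7000 = 15.79 mph.

15.79 mph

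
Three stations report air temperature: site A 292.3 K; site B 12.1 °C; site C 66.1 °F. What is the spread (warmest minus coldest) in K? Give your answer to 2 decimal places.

7.05 K

site A: 292.3 K = 19.150 °C.
site C: 66.1 °F = 18.944 °C.
Spread: 19.150 − 12.100 = 7.050 °C.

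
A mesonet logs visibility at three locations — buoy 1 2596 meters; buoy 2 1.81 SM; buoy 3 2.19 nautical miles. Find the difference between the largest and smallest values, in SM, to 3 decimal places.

0.907 SM

buoy 1: 2596 m = 1.61308 SM.
buoy 3: 2.19 nmi = 2.52021 SM.
Spread: 2.52021 − 1.61308 = 0.907 SM.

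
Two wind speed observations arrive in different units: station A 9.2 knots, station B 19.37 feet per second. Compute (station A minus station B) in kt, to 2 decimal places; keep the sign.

-2.28 kt

station B: 19.37 ft/s = 11.4764 kt.
Difference: 9.2000 − 11.4764 = -2.28 kt.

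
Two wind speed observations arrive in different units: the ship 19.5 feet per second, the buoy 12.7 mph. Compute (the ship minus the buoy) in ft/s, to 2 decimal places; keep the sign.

the buoy: 12.7 mph = 18.6267 ft/s.
Difference: 19.5000 − 18.6267 = 0.87 ft/s.

0.87 ft/s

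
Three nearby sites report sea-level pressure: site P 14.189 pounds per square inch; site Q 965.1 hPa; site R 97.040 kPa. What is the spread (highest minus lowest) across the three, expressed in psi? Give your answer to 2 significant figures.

0.19 psi

site Q: 965.1 hPa = 13.9976 psi.
site R: 97.040 kPa = 14.0745 psi.
Spread: 14.1890 − 13.9976 = 0.19 psi.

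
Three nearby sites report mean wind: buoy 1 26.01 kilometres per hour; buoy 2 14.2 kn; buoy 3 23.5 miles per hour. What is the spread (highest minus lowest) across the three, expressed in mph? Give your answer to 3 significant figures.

buoy 1: 26.01 km/h = 16.1619 mph.
buoy 2: 14.2 kt = 16.3411 mph.
Spread: 23.5000 − 16.1619 = 7.34 mph.

7.34 mph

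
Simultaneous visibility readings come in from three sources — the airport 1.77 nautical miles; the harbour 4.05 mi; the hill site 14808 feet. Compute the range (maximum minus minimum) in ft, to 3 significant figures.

the airport: 1.77 nmi = 10754.72 ft.
the harbour: 4.05 SM = 21384.00 ft.
Spread: 21384.00 − 10754.72 = 10600 ft.

10600 ft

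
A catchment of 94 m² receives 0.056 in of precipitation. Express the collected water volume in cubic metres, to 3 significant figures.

Depth: 0.056 in × 25.4 = 1.4224 mm.
1 mm over 1 m² is 1 L, so volume = 1.4224 × 94 = 133.7056 L = 0.134 m³.

0.134 cubic metres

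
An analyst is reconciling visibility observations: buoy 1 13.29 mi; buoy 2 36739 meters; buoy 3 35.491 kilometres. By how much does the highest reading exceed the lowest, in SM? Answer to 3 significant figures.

buoy 2: 36739 m = 22.8286 SM.
buoy 3: 35.491 km = 22.0531 SM.
Spread: 22.8286 − 13.2900 = 9.54 SM.

9.54 SM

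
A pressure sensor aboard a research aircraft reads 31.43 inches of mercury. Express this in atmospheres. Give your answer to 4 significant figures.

1.050 atm

1 inHg = 0.0334211 atm, so 31.43 × 0.0334211 = 1.050 atm.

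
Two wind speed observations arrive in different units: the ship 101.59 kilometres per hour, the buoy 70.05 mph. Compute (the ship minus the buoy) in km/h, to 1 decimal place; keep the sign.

the buoy: 70.05 mph = 112.735 km/h.
Difference: 101.590 − 112.735 = -11.1 km/h.

-11.1 km/h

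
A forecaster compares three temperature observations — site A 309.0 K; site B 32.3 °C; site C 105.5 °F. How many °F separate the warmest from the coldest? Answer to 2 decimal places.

15.36 °F

site A: 309.0 K = 35.850 °C.
site C: 105.5 °F = 40.833 °C.
Spread: 40.833 − 32.300 = 8.533 °C = 15.36 °F.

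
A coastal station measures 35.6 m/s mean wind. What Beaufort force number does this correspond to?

35.6 m/s lies in the Beaufort 12 band (hurricane force, ≥32.7 m/s).

Beaufort force 12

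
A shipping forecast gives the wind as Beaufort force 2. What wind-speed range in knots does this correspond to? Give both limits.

4 to 6 kt

Beaufort 2 (light breeze) spans 4–6 knots.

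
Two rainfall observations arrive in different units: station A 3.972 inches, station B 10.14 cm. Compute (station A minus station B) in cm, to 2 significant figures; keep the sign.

station A: 3.972 in = 10.08888 cm.
Difference: 10.08888 − 10.14000 = -0.051 cm.

-0.051 cm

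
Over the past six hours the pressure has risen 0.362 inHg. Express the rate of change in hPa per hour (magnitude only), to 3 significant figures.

2.04 hPa per hour

0.362 inHg / 6 h × 33.8639 hPa/inHg = 2.04 hPa/h.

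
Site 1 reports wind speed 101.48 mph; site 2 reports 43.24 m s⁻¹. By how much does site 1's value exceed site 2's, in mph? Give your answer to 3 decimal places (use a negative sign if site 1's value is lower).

site 2: 43.24 m/s = 96.72513 mph.
Difference: 101.48000 − 96.72513 = 4.755 mph.

4.755 mph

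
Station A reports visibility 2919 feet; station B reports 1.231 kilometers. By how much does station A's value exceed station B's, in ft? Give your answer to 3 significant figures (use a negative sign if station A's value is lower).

station B: 1.231 km = 4038.71 ft.
Difference: 2919.00 − 4038.71 = -1120 ft.

-1120 ft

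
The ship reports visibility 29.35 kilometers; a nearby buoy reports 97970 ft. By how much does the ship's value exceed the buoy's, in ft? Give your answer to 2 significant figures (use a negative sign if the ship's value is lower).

the ship: 29.35 km = 96292.65 ft.
Difference: 96292.65 − 97970.00 = -1700 ft.

-1700 ft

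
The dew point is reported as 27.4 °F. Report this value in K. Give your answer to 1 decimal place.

First to °C: -2.56 °C.
Then to K: 270.6 K.

270.6 K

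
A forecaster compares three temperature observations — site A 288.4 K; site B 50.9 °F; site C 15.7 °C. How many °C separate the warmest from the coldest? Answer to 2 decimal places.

5.20 °C

site A: 288.4 K = 15.250 °C.
site B: 50.9 °F = 10.500 °C.
Spread: 15.700 − 10.500 = 5.200 °C.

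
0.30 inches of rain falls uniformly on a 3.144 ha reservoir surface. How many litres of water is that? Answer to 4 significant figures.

Depth: 0.30 in × 25.4 = 7.62 mm.
Area: 3.144 ha = 31440 m².
1 mm over 1 m² is 1 L, so volume = 7.62 × 31440 = 239572.8 L ≈ 239600 L.

239600 litres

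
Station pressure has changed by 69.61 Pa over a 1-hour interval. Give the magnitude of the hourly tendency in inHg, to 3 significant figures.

69.61 Pa / 1 h × 0.0002953 inHg/Pa = 0.0206 inHg/h.

0.0206 inHg per hour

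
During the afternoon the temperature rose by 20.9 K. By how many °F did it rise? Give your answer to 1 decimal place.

37.6 °F

A change of 1 °C equals a change of 1.8 °F: Δ°F = 20.9 × 1.8 = 37.6 °F.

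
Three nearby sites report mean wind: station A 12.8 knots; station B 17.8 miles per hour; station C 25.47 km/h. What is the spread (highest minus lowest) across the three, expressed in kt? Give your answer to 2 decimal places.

2.67 kt

station B: 17.8 mph = 15.4678 kt.
station C: 25.47 km/h = 13.7527 kt.
Spread: 15.4678 − 12.8000 = 2.67 kt.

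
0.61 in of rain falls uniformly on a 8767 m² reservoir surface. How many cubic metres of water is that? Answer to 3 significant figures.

136 cubic metres

Depth: 0.61 in × 25.4 = 15.494 mm.
1 mm over 1 m² is 1 L, so volume = 15.494 × 8767 = 135835.9 L = 136 m³.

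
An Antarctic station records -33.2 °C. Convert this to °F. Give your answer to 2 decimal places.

-27.76 °F

°F = °C × 9/5 + 32 = -33.2 × 1.8 + 32 = -27.76 °F.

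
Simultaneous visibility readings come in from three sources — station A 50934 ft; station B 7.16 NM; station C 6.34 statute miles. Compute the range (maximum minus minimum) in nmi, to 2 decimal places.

2.87 nmi

station A: 50934 ft = 8.3827 nmi.
station C: 6.34 SM = 5.5093 nmi.
Spread: 8.3827 − 5.5093 = 2.87 nmi.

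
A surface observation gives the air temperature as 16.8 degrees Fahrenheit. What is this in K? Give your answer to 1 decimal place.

264.7 K

First to °C: -8.44 °C.
Then to K: 264.7 K.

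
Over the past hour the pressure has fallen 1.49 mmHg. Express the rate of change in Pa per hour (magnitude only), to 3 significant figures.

199 Pa per hour

1.49 mmHg / 1 h × 133.322 Pa/mmHg = 199 Pa/h.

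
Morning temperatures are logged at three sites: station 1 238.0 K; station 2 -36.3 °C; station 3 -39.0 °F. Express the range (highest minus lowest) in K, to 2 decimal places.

station 1: 238.0 K = -35.150 °C.
station 3: -39.0 °F = -39.444 °C.
Spread: (-35.150) − (-39.444) = 4.294 °C.

4.29 K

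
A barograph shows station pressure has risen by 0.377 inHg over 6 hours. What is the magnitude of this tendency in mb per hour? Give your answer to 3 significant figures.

0.377 inHg / 6 h × 33.8639 mb/inHg = 2.13 mb/h.

2.13 mb per hour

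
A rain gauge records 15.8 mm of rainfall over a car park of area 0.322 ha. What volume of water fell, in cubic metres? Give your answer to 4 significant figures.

50.88 cubic metres

Area: 0.322 ha = 3220 m².
1 mm over 1 m² is 1 L, so volume = 15.8 × 3220 = 50876 L = 50.88 m³.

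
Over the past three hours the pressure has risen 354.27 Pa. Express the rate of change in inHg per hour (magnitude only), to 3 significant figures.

0.0349 inHg per hour

354.27 Pa / 3 h × 0.0002953 inHg/Pa = 0.0349 inHg/h.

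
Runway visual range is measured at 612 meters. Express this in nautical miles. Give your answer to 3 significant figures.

1 m = 0.000539957 nmi, so 612 × 0.000539957 = 0.330 nmi.

0.330 nmi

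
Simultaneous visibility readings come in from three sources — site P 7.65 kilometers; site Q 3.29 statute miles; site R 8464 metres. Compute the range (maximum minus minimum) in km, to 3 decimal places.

site Q: 3.29 SM = 5.29474 km.
site R: 8464 m = 8.46400 km.
Spread: 8.46400 − 5.29474 = 3.169 km.

3.169 km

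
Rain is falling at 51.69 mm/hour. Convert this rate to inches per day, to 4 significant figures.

48.84 in/day

51.69 mm/hour × 0.0393701 in/mm × 24 hour/day = 48.84 in/day.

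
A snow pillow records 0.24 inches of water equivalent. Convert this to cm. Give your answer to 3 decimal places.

1 in = 2.54 cm, so 0.24 × 2.54 = 0.610 cm.

0.610 cm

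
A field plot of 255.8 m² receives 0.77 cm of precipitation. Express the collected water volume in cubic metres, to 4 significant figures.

1.970 cubic metres

Depth: 0.77 cm × 10 = 7.7 mm.
1 mm over 1 m² is 1 L, so volume = 7.7 × 255.8 = 1969.66 L = 1.970 m³.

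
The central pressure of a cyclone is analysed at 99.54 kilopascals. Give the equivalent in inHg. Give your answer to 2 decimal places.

29.39 inHg

1 kPa = 0.2953 inHg, so 99.54 × 0.2953 = 29.39 inHg.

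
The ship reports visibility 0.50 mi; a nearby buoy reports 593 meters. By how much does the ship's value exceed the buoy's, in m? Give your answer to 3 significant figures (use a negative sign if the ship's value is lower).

212 m

the ship: 0.50 SM = 804.67 m.
Difference: 804.67 − 593.00 = 212 m.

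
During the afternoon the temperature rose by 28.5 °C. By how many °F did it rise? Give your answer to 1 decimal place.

A change of 1 °C equals a change of 1.8 °F: Δ°F = 28.5 × 1.8 = 51.3 °F.

51.3 °F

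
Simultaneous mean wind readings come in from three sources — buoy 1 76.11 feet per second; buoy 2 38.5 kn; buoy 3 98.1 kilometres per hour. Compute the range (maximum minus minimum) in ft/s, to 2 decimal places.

24.42 ft/s

buoy 2: 38.5 kt = 64.9807 ft/s.
buoy 3: 98.1 km/h = 89.4029 ft/s.
Spread: 89.4029 − 64.9807 = 24.42 ft/s.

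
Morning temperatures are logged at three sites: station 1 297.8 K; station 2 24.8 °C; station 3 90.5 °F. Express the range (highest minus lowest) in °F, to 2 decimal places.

station 1: 297.8 K = 24.650 °C.
station 3: 90.5 °F = 32.500 °C.
Spread: 32.500 − 24.650 = 7.850 °C = 14.13 °F.

14.13 °F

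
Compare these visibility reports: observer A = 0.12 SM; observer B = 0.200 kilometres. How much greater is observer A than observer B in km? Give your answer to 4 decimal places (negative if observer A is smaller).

observer A: 0.12 SM = 0.193121 km.
Difference: 0.193121 − 0.200000 = -0.0069 km.

-0.0069 km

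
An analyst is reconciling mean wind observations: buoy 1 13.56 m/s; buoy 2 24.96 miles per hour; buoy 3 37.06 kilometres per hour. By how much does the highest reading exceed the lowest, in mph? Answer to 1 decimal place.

7.3 mph

buoy 1: 13.56 m/s = 30.333 mph.
buoy 3: 37.06 km/h = 23.028 mph.
Spread: 30.333 − 23.028 = 7.3 mph.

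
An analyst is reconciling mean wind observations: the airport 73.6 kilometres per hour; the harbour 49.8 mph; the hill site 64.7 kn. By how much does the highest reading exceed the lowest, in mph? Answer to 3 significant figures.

28.7 mph

the airport: 73.6 km/h = 45.733 mph.
the hill site: 64.7 kt = 74.455 mph.
Spread: 74.455 − 45.733 = 28.7 mph.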